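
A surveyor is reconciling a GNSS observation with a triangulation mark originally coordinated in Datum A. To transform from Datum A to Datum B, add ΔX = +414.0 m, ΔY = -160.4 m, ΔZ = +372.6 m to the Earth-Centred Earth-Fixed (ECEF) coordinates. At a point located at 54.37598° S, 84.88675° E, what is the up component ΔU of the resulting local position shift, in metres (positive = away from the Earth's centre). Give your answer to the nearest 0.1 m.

ΔU = -374.4 m

The local up (radial) axis is (cos φ cos λ, cos φ sin λ, sin φ), giving ΔU = 21.492 − 93.055 − 302.870 = -374.43 m.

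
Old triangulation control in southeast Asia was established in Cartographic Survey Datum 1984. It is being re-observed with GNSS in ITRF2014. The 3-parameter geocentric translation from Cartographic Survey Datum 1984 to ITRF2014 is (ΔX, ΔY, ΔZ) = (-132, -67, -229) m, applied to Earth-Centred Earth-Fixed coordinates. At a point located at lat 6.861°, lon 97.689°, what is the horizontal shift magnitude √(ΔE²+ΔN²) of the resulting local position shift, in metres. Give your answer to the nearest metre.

At φ = 6.861°, λ = 97.689°: sin φ = 0.119461, cos φ = 0.992839, sin λ = 0.991009, cos λ = -0.133796.
ΔE = −sin λ·ΔX + cos λ·ΔY = −(0.991009)·(-132) + (-0.133796)·(-67) = 139.78 m.
ΔN = −sin φ cos λ·ΔX − sin φ sin λ·ΔY + cos φ·ΔZ = −(0.119461)(-0.133796)(-132) − (0.119461)(0.991009)(-67) + (0.992839)(-229) = -221.54 m.
Horizontal magnitude = √(ΔE² + ΔN²) = √(139.78² + (-221.54)²) = 261.95 m.

262 m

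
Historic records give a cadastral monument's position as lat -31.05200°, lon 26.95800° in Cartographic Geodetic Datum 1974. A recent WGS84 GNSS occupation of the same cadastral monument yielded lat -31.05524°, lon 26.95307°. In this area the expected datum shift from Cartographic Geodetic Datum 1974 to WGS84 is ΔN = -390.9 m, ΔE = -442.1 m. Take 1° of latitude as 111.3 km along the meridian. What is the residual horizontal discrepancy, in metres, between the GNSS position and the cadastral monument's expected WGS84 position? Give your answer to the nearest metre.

41 m

Observed coordinate differences: Δφ = -0.00324°, Δλ = -0.00493°.
Converting to metres (1° lat = 111300 m, cos φ = 0.856700): observed ΔN = -360.6 m, observed ΔE = -470.1 m.
Subtracting the expected shift leaves a residual of -360.6 − (-390.9) = 30.3 m north and -470.1 − (-442.1) = -28.0 m east.
Residual distance = √(30.3² + (-28.0)²) = 41.2 m.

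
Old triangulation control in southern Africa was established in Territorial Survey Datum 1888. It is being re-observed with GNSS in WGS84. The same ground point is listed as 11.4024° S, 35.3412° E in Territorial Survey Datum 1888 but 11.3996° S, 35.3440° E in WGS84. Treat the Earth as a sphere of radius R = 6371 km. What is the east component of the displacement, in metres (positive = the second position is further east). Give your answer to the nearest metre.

ΔE = 305 m

Δφ = -11.3996° − -11.4024° = +0.0028°; Δλ = 35.3440° − 35.3412° = +0.0028°.
1° along a meridian = πR/180 = 111195 m.
ΔN = Δφ × 111195 = 311.3 m; ΔE = Δλ × 111195 × cos(-11.4024°) = +0.0028 × 111195 × 0.980263 = 305.2 m.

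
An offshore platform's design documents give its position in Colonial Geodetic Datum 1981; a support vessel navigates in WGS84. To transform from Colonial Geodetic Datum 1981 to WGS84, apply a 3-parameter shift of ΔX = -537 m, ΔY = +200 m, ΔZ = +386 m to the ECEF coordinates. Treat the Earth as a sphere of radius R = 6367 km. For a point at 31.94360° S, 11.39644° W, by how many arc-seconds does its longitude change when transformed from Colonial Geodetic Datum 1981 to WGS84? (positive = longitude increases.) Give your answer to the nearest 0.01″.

sin φ = -0.529084, cos φ = 0.848569, sin λ = -0.197596, cos λ = 0.980283.
East component: ΔE = −sin λ·ΔX + cos λ·ΔY = −(-0.197596)(-537) + (0.980283)(200) = 89.95 m.
1° of latitude spans πR/180 = 111125 m; at latitude φ, 1° of longitude spans that × cos φ = 94297.4 m, so Δλ = 89.95 / 94297.4 × 3600 = 3.434″.

Δλ = 3.43″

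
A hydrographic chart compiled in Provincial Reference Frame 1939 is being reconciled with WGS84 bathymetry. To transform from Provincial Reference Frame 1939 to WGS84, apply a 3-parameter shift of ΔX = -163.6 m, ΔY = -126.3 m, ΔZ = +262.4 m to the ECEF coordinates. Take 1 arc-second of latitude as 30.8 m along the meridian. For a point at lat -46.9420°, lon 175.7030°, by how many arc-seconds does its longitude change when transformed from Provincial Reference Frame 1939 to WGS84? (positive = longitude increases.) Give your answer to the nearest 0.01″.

Δλ = 6.57″

sin φ = -0.730663, cos φ = 0.682738, sin λ = 0.074927, cos λ = -0.997189.
East component: ΔE = −sin λ·ΔX + cos λ·ΔY = −(0.074927)(-163.6) + (-0.997189)(-126.3) = 138.20 m.
1° of latitude spans 3600 × 30.80 = 110880 m; at latitude φ, 1° of longitude spans that × cos φ = 75702.0 m, so Δλ = 138.20 / 75702.0 × 3600 = 6.572″.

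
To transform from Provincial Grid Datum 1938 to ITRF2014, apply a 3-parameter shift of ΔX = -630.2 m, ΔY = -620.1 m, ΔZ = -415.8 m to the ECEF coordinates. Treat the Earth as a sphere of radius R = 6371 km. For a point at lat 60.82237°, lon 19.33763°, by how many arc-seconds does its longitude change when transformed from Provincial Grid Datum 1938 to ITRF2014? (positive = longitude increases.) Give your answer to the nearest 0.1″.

sin φ = 0.873112, cos φ = 0.487519, sin λ = 0.331134, cos λ = 0.943584.
East component: ΔE = −sin λ·ΔX + cos λ·ΔY = −(0.331134)(-630.2) + (0.943584)(-620.1) = -376.44 m.
1° of latitude spans πR/180 = 111195 m; at latitude φ, 1° of longitude spans that × cos φ = 54209.6 m, so Δλ = -376.44 / 54209.6 × 3600 = -24.999″.

Δλ = -25.0″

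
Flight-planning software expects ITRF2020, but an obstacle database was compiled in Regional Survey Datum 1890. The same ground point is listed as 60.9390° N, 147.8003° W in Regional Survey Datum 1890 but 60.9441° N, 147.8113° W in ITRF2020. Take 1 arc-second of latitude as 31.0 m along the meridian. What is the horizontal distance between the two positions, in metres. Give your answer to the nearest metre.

Δφ = 60.9441° − 60.9390° = +0.0051°; Δλ = -147.8113° − -147.8003° = -0.0110°.
1° of latitude = 3600 × 31.00 = 111600 m.
ΔN = Δφ × 111600 = 569.2 m; ΔE = Δλ × 111600 × cos(60.9390°) = -0.0110 × 111600 × 0.485741 = -596.3 m.
Distance = √(ΔE² + ΔN²) = √((-596.3)² + 569.2²) = 824.3 m.

824 m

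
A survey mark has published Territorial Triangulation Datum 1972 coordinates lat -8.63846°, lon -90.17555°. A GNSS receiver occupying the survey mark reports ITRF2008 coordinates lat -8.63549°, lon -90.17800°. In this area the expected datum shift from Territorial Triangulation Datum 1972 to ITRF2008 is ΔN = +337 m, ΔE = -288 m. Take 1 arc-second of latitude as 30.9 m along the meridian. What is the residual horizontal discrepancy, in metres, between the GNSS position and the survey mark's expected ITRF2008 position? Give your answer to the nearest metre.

Observed coordinate differences: Δφ = +0.00297°, Δλ = -0.00245°.
Converting to metres (1° lat = 111240 m, cos φ = 0.988656): observed ΔN = 330.4 m, observed ΔE = -269.4 m.
Subtracting the expected shift leaves a residual of 330.4 − (337) = -6.6 m north and -269.4 − (-288) = 18.6 m east.
Residual distance = √((-6.6)² + 18.6²) = 19.7 m.

20 m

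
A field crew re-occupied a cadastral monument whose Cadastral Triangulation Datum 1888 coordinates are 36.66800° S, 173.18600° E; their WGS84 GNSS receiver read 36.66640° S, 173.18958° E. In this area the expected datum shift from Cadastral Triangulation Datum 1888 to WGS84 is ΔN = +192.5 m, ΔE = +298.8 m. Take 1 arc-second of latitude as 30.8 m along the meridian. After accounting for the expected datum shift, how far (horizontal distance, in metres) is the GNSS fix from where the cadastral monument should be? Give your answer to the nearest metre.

Observed coordinate differences: Δφ = +0.00160°, Δλ = +0.00358°.
Converting to metres (1° lat = 110880 m, cos φ = 0.802109): observed ΔN = 177.4 m, observed ΔE = 318.4 m.
Subtracting the expected shift leaves a residual of 177.4 − (192.5) = -15.1 m north and 318.4 − (298.8) = 19.6 m east.
Residual distance = √((-15.1)² + 19.6²) = 24.7 m.

25 m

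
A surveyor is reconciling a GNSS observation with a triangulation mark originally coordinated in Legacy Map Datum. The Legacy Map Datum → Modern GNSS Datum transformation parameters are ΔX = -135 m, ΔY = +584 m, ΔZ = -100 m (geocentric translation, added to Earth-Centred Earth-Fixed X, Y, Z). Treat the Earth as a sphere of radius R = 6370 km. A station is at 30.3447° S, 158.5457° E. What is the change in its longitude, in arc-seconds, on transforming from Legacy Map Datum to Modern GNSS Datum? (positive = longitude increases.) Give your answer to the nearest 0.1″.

sin φ = -0.505201, cos φ = 0.863002, sin λ = 0.365759, cos λ = -0.930710.
East component: ΔE = −sin λ·ΔX + cos λ·ΔY = −(0.365759)(-135) + (-0.930710)(584) = -494.16 m.
1° of latitude spans πR/180 = 111177 m; at latitude φ, 1° of longitude spans that × cos φ = 95946.3 m, so Δλ = -494.16 / 95946.3 × 3600 = -18.541″.

Δλ = -18.5″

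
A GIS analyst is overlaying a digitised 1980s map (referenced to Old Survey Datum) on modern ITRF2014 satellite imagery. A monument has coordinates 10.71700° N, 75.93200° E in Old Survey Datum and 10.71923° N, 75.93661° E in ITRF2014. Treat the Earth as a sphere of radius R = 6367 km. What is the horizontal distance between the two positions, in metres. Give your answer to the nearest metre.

Δφ = 10.71923° − 10.71700° = +0.00223°; Δλ = 75.93661° − 75.93200° = +0.00461°.
1° along a meridian = πR/180 = 111125 m.
ΔN = Δφ × 111125 = 247.8 m; ΔE = Δλ × 111125 × cos(10.71700°) = +0.00461 × 111125 × 0.982558 = 503.4 m.
Distance = √(ΔE² + ΔN²) = √(503.4² + 247.8²) = 561.0 m.

561 m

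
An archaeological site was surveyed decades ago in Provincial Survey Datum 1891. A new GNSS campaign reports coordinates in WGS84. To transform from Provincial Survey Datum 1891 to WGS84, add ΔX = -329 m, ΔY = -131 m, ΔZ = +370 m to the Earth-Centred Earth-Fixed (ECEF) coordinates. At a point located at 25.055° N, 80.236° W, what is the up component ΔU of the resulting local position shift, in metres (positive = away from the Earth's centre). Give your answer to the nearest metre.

ΔU = 223 m

At φ = 25.055°, λ = -80.236°: sin φ = 0.423488, cos φ = 0.905902, sin λ = -0.985515, cos λ = 0.169590.
ΔU = cos φ cos λ·ΔX + cos φ sin λ·ΔY + sin φ·ΔZ = (0.905902)(0.169590)(-329) + (0.905902)(-0.985515)(-131) + (0.423488)(370) = 223.10 m.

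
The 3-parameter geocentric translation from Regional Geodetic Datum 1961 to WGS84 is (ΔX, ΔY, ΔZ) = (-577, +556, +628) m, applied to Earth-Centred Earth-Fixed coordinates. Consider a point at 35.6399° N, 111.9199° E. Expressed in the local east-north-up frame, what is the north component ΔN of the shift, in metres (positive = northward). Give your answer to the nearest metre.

At φ = 35.6399°, λ = 111.9199°: sin φ = 0.582689, cos φ = 0.812695, sin λ = 0.927707, cos λ = -0.373310.
ΔN = −sin φ cos λ·ΔX − sin φ sin λ·ΔY + cos φ·ΔZ = −(0.582689)(-0.373310)(-577) − (0.582689)(0.927707)(556) + (0.812695)(628) = 84.31 m.

ΔN = 84 m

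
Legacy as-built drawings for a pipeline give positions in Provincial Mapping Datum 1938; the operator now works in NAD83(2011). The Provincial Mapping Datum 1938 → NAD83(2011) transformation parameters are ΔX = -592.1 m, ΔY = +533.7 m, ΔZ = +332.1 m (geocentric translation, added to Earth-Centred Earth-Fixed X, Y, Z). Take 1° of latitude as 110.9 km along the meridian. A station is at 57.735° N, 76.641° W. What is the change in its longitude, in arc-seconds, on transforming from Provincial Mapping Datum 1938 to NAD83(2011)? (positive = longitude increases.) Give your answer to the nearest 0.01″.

sin φ = 0.845588, cos φ = 0.533836, sin λ = -0.972941, cos λ = 0.231052.
East component: ΔE = −sin λ·ΔX + cos λ·ΔY = −(-0.972941)(-592.1) + (0.231052)(533.7) = -452.77 m.
1° of latitude spans 110900 m; at latitude φ, 1° of longitude spans that × cos φ = 59202.4 m, so Δλ = -452.77 / 59202.4 × 3600 = -27.532″.

Δλ = -27.53″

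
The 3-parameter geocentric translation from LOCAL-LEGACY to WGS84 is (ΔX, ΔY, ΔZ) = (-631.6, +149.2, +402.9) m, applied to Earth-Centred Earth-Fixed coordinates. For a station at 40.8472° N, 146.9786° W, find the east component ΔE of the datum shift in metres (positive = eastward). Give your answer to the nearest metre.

ΔE = -469 m

The local east axis at (φ, λ) is (−sin λ, cos λ, 0), so ΔE = −sin(-146.9786°)·(-631.6) + cos(-146.9786°)·149.2 = -469.29 m.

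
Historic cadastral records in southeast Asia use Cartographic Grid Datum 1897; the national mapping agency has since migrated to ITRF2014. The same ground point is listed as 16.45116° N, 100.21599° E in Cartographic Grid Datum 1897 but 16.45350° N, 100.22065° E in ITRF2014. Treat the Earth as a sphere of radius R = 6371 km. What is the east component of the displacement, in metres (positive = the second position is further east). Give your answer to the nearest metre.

ΔE = 497 m

Δφ = 16.45350° − 16.45116° = +0.00234°; Δλ = 100.22065° − 100.21599° = +0.00466°.
1° along a meridian = πR/180 = 111195 m.
ΔN = Δφ × 111195 = 260.2 m; ΔE = Δλ × 111195 × cos(16.45116°) = +0.00466 × 111195 × 0.959061 = 497.0 m.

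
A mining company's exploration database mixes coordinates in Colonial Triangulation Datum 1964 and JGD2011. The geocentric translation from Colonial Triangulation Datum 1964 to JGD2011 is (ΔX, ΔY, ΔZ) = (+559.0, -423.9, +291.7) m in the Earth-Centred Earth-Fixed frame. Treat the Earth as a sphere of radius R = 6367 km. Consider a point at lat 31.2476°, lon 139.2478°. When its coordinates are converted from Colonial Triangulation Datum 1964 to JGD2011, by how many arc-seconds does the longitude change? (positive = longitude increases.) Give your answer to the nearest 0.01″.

Δλ = -1.66″

sin φ = 0.518737, cos φ = 0.854934, sin λ = 0.652789, cos λ = -0.757540.
East component: ΔE = −sin λ·ΔX + cos λ·ΔY = −(0.652789)(559.0) + (-0.757540)(-423.9) = -43.79 m.
1° of latitude spans πR/180 = 111125 m; at latitude φ, 1° of longitude spans that × cos φ = 95004.6 m, so Δλ = -43.79 / 95004.6 × 3600 = -1.659″.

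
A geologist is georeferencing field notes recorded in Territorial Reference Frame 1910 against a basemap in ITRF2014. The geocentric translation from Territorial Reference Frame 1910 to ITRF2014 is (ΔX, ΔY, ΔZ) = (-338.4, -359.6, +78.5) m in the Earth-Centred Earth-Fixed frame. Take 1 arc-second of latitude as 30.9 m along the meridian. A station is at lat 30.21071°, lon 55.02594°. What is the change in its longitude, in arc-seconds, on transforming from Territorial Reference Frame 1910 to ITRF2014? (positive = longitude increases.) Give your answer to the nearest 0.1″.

Δλ = 2.7″

sin φ = 0.503181, cos φ = 0.864181, sin λ = 0.819412, cos λ = 0.573206.
East component: ΔE = −sin λ·ΔX + cos λ·ΔY = −(0.819412)(-338.4) + (0.573206)(-359.6) = 71.16 m.
1° of latitude spans 3600 × 30.90 = 111240 m; at latitude φ, 1° of longitude spans that × cos φ = 96131.5 m, so Δλ = 71.16 / 96131.5 × 3600 = 2.665″.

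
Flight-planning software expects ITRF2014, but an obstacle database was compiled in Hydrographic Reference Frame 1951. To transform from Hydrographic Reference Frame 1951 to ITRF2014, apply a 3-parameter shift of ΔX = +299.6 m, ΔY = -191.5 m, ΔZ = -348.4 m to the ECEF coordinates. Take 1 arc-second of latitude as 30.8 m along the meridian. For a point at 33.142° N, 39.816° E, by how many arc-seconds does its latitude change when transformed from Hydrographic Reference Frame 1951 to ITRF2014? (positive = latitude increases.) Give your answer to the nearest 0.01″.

Δφ = -11.38″

sin φ = 0.546716, cos φ = 0.837318, sin λ = 0.640324, cos λ = 0.768105.
North component: ΔN = −sin φ cos λ·ΔX − sin φ sin λ·ΔY + cos φ·ΔZ = −(0.546716)(0.768105)(299.6) − (0.546716)(0.640324)(-191.5) + (0.837318)(-348.4) = -350.49 m.
1° of latitude spans 3600 × 30.80 = 110880 m, so Δφ = -350.49 / 110880 × 3600 = -11.380″.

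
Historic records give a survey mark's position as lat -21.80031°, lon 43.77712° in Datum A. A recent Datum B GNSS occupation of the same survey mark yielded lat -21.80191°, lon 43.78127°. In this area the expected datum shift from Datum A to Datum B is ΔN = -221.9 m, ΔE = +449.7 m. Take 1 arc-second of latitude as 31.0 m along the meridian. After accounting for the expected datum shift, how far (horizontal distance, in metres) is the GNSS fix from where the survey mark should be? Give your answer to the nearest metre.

48 m

Observed coordinate differences: Δφ = -0.00160°, Δλ = +0.00415°.
Converting to metres (1° lat = 111600 m, cos φ = 0.928484): observed ΔN = -178.6 m, observed ΔE = 430.0 m.
Subtracting the expected shift leaves a residual of -178.6 − (-221.9) = 43.3 m north and 430.0 − (449.7) = -19.7 m east.
Residual distance = √(43.3² + (-19.7)²) = 47.6 m.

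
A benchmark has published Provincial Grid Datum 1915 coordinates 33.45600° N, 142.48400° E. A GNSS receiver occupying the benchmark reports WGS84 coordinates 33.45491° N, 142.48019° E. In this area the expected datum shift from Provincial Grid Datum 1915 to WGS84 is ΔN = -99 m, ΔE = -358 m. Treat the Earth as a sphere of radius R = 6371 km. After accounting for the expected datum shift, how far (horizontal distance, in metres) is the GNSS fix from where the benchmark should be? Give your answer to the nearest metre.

23 m

Observed coordinate differences: Δφ = -0.00109°, Δλ = -0.00381°.
Converting to metres (1° lat = 111195 m, cos φ = 0.834309): observed ΔN = -121.2 m, observed ΔE = -353.5 m.
Subtracting the expected shift leaves a residual of -121.2 − (-99) = -22.2 m north and -353.5 − (-358) = 4.5 m east.
Residual distance = √((-22.2)² + 4.5²) = 22.7 m.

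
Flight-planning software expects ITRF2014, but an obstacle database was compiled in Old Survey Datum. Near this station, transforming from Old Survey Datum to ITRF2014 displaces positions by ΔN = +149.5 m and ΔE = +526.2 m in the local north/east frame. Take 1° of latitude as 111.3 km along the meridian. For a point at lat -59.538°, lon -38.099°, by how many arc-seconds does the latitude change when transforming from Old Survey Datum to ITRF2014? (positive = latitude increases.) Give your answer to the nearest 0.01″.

Δφ = 4.84″

1° of latitude = 111.3 km, so Δφ = 149.5 / 111300 = 0.0013432° = 4.836″.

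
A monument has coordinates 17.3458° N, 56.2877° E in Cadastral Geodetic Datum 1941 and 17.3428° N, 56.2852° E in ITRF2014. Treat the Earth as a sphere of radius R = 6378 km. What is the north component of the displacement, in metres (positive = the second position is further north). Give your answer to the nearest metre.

Δφ = 17.3428° − 17.3458° = -0.0030°; Δλ = 56.2852° − 56.2877° = -0.0025°.
1° along a meridian = πR/180 = 111317 m.
ΔN = Δφ × 111317 = -334.0 m; ΔE = Δλ × 111317 × cos(17.3458°) = -0.0025 × 111317 × 0.954523 = -265.6 m.

ΔN = -334 m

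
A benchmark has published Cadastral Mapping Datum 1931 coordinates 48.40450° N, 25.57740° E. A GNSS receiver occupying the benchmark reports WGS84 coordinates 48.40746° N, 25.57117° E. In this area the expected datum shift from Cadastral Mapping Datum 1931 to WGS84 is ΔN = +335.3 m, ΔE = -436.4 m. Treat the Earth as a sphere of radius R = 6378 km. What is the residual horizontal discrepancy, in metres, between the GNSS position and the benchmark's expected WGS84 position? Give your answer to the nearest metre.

25 m

Observed coordinate differences: Δφ = +0.00296°, Δλ = -0.00623°.
Converting to metres (1° lat = 111317 m, cos φ = 0.663867): observed ΔN = 329.5 m, observed ΔE = -460.4 m.
Subtracting the expected shift leaves a residual of 329.5 − (335.3) = -5.8 m north and -460.4 − (-436.4) = -24.0 m east.
Residual distance = √((-5.8)² + (-24.0)²) = 24.7 m.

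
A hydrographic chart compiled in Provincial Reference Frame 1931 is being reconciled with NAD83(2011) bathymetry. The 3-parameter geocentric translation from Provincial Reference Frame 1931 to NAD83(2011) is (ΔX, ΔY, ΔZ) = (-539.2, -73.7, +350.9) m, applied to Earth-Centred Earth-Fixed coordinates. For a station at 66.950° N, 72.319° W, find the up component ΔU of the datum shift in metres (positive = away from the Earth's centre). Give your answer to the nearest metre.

At φ = 66.950°, λ = -72.319°: sin φ = 0.920164, cos φ = 0.391534, sin λ = -0.952762, cos λ = 0.303717.
ΔU = cos φ cos λ·ΔX + cos φ sin λ·ΔY + sin φ·ΔZ = (0.391534)(0.303717)(-539.2) + (0.391534)(-0.952762)(-73.7) + (0.920164)(350.9) = 286.26 m.

ΔU = 286 m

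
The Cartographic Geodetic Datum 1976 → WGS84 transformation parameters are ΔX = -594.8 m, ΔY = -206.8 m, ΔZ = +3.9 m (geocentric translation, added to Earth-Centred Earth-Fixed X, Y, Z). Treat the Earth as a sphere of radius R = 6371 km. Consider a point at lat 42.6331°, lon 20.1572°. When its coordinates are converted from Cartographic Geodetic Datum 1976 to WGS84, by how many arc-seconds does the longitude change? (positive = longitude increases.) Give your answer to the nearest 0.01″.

sin φ = 0.677301, cos φ = 0.735706, sin λ = 0.344597, cos λ = 0.938751.
East component: ΔE = −sin λ·ΔX + cos λ·ΔY = −(0.344597)(-594.8) + (0.938751)(-206.8) = 10.83 m.
1° of latitude spans πR/180 = 111195 m; at latitude φ, 1° of longitude spans that × cos φ = 81806.8 m, so Δλ = 10.83 / 81806.8 × 3600 = 0.477″.

Δλ = 0.48″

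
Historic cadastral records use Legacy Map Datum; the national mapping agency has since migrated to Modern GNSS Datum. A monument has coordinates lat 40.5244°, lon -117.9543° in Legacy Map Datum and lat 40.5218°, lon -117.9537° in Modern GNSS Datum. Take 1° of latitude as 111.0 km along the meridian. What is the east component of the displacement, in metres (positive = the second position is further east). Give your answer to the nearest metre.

ΔE = 51 m

Δφ = 40.5218° − 40.5244° = -0.0026°; Δλ = -117.9537° − -117.9543° = +0.0006°.
ΔN = Δφ × 111000 = -288.6 m; ΔE = Δλ × 111000 × cos(40.5244°) = +0.0006 × 111000 × 0.760129 = 50.6 m.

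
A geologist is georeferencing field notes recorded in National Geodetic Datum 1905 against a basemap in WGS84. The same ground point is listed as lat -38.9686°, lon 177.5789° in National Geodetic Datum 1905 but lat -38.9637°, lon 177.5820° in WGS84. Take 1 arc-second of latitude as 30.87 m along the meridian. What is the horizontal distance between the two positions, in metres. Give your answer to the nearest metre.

607 m

Δφ = -38.9637° − -38.9686° = +0.0049°; Δλ = 177.5820° − 177.5789° = +0.0031°.
1° of latitude = 3600 × 30.87 = 111132 m.
ΔN = Δφ × 111132 = 544.5 m; ΔE = Δλ × 111132 × cos(-38.9686°) = +0.0031 × 111132 × 0.777491 = 267.9 m.
Distance = √(ΔE² + ΔN²) = √(267.9² + 544.5²) = 606.9 m.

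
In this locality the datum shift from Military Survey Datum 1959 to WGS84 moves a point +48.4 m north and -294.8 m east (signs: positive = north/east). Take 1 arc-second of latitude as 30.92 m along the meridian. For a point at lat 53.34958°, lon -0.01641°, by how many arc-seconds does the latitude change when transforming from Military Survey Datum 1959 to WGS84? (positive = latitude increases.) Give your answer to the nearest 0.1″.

Δφ = 1.6″

1″ of latitude = 30.92 m, so Δφ = 48.4 / 30.92 = 1.565″.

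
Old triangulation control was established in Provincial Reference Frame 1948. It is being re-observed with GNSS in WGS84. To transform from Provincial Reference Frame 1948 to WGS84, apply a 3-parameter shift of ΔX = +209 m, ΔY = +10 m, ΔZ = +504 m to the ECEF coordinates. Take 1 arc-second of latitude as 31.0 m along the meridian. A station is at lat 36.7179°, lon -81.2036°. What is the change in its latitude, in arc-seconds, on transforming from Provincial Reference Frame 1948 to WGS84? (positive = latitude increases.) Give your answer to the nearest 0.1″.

sin φ = 0.597876, cos φ = 0.801589, sin λ = -0.988238, cos λ = 0.152924.
North component: ΔN = −sin φ cos λ·ΔX − sin φ sin λ·ΔY + cos φ·ΔZ = −(0.597876)(0.152924)(209) − (0.597876)(-0.988238)(10) + (0.801589)(504) = 390.80 m.
1° of latitude spans 3600 × 31.00 = 111600 m, so Δφ = 390.80 / 111600 × 3600 = 12.606″.

Δφ = 12.6″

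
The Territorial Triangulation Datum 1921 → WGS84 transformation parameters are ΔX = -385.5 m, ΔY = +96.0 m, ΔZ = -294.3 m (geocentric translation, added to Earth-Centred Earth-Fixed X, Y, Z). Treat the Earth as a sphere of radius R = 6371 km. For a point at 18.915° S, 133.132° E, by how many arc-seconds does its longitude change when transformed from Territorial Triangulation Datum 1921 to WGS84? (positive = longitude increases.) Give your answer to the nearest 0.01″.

Δλ = 7.38″

sin φ = -0.324165, cos φ = 0.946001, sin λ = 0.729781, cos λ = -0.683681.
East component: ΔE = −sin λ·ΔX + cos λ·ΔY = −(0.729781)(-385.5) + (-0.683681)(96.0) = 215.70 m.
1° of latitude spans πR/180 = 111195 m; at latitude φ, 1° of longitude spans that × cos φ = 105190.5 m, so Δλ = 215.70 / 105190.5 × 3600 = 7.382″.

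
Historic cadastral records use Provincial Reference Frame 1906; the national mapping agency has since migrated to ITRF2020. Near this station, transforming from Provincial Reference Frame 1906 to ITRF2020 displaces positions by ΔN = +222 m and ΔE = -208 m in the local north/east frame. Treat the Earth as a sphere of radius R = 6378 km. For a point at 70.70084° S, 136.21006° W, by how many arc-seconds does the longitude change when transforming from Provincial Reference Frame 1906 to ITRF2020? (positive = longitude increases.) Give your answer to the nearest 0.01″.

At latitude -70.70084°, cos φ = 0.330501.
One radian of longitude at latitude φ spans R cos φ, so Δλ = ΔE / (R cos φ) = -208.0 / (6378000 × 0.330501) = -9.8675e-05 rad = -20.353″.

Δλ = -20.35″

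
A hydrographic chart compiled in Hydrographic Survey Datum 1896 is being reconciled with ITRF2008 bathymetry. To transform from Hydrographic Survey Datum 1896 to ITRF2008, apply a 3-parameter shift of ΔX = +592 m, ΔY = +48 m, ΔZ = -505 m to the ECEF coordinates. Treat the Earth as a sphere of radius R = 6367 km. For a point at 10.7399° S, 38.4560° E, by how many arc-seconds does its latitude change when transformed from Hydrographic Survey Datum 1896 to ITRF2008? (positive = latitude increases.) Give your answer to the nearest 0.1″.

sin φ = -0.186351, cos φ = 0.982483, sin λ = 0.621913, cos λ = 0.783086.
North component: ΔN = −sin φ cos λ·ΔX − sin φ sin λ·ΔY + cos φ·ΔZ = −(-0.186351)(0.783086)(592) − (-0.186351)(0.621913)(48) + (0.982483)(-505) = -404.20 m.
1° of latitude spans πR/180 = 111125 m, so Δφ = -404.20 / 111125 × 3600 = -13.094″.

Δφ = -13.1″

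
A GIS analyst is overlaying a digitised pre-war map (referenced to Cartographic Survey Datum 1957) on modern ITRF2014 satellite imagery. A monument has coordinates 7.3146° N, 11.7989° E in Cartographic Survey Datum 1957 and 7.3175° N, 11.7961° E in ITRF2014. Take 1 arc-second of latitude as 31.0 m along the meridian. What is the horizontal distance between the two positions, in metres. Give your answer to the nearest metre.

448 m

Δφ = 7.3175° − 7.3146° = +0.0029°; Δλ = 11.7961° − 11.7989° = -0.0028°.
1° of latitude = 3600 × 31.00 = 111600 m.
ΔN = Δφ × 111600 = 323.6 m; ΔE = Δλ × 111600 × cos(7.3146°) = -0.0028 × 111600 × 0.991862 = -309.9 m.
Distance = √(ΔE² + ΔN²) = √((-309.9)² + 323.6²) = 448.1 m.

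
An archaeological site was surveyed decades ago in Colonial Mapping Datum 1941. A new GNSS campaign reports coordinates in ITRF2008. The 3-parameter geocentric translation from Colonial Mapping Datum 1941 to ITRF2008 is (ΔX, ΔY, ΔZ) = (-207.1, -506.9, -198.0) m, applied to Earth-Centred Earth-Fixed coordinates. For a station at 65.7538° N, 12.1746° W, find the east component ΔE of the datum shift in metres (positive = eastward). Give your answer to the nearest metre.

At φ = 65.7538°, λ = -12.1746°: sin φ = 0.911789, cos φ = 0.410658, sin λ = -0.210891, cos λ = 0.977509.
ΔE = −sin λ·ΔX + cos λ·ΔY = −(-0.210891)·(-207.1) + (0.977509)·(-506.9) = -539.18 m.

ΔE = -539 m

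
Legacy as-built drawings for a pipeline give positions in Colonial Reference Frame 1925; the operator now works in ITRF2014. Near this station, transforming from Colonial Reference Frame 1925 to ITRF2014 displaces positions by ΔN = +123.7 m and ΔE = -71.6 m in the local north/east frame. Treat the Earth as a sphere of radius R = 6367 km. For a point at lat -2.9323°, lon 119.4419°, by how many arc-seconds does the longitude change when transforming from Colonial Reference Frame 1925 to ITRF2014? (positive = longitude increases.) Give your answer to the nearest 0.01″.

At latitude -2.9323°, cos φ = 0.998691.
One radian of longitude at latitude φ spans R cos φ, so Δλ = ΔE / (R cos φ) = -71.6 / (6367000 × 0.998691) = -1.1260e-05 rad = -2.323″.

Δλ = -2.32″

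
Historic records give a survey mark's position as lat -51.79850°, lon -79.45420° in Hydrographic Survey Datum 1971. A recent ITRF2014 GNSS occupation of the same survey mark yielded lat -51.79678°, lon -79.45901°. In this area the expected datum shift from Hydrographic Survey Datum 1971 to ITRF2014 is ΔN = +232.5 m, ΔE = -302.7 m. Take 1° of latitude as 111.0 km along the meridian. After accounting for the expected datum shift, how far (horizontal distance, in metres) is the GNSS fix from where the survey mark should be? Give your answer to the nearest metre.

Observed coordinate differences: Δφ = +0.00172°, Δλ = -0.00481°.
Converting to metres (1° lat = 111000 m, cos φ = 0.618429): observed ΔN = 190.9 m, observed ΔE = -330.2 m.
Subtracting the expected shift leaves a residual of 190.9 − (232.5) = -41.6 m north and -330.2 − (-302.7) = -27.5 m east.
Residual distance = √((-41.6)² + (-27.5)²) = 49.8 m.

50 m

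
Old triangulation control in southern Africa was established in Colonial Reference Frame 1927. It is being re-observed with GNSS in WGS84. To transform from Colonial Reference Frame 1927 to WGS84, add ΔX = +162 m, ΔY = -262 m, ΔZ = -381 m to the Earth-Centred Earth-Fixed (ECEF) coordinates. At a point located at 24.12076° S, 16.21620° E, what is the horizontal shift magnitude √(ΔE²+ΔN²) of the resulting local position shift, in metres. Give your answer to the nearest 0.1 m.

432.1 m

The local east axis at (φ, λ) is (−sin λ, cos λ, 0), so ΔE = −sin(16.21620°)·162 + cos(16.21620°)·(-262) = -296.82 m.
The local north axis is (−sin φ cos λ, −sin φ sin λ, cos φ), giving ΔN = 63.569 − 29.900 − 347.733 = -314.06 m.
Horizontal magnitude = √(ΔE² + ΔN²) = √((-296.82)² + (-314.06)²) = 432.13 m.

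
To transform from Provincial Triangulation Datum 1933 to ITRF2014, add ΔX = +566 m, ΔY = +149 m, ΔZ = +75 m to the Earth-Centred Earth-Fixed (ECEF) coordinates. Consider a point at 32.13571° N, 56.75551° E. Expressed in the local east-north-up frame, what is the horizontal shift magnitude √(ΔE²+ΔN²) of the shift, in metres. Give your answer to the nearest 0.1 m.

426.1 m

At φ = 32.13571°, λ = 56.75551°: sin φ = 0.531926, cos φ = 0.846791, sin λ = 0.836339, cos λ = 0.548213.
ΔE = −sin λ·ΔX + cos λ·ΔY = −(0.836339)·(566) + (0.548213)·(149) = -391.68 m.
ΔN = −sin φ cos λ·ΔX − sin φ sin λ·ΔY + cos φ·ΔZ = −(0.531926)(0.548213)(566) − (0.531926)(0.836339)(149) + (0.846791)(75) = -167.83 m.
Horizontal magnitude = √(ΔE² + ΔN²) = √((-391.68)² + (-167.83)²) = 426.12 m.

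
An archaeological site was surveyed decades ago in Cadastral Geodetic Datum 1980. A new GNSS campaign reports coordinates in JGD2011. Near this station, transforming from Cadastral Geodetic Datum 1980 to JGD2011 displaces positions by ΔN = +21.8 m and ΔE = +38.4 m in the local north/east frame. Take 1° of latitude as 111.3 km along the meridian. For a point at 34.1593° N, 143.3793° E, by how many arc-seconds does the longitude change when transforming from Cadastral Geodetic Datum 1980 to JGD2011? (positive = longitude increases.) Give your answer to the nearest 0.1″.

Δλ = 1.5″

At latitude 34.1593°, cos φ = 0.827480.
1° of longitude at this latitude = 111.3 × cos φ = 92.10 km, so Δλ = 38.4 / 92098.5 = 0.0004169° = 1.501″.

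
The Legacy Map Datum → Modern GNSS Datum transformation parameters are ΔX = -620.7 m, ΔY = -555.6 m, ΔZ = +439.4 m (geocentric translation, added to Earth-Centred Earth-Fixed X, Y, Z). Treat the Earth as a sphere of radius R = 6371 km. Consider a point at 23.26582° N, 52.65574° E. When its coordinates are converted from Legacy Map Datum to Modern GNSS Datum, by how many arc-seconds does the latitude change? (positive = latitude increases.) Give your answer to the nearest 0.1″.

sin φ = 0.394998, cos φ = 0.918682, sin λ = 0.795005, cos λ = 0.606603.
North component: ΔN = −sin φ cos λ·ΔX − sin φ sin λ·ΔY + cos φ·ΔZ = −(0.394998)(0.606603)(-620.7) − (0.394998)(0.795005)(-555.6) + (0.918682)(439.4) = 726.87 m.
1° of latitude spans πR/180 = 111195 m, so Δφ = 726.87 / 111195 × 3600 = 23.533″.

Δφ = 23.5″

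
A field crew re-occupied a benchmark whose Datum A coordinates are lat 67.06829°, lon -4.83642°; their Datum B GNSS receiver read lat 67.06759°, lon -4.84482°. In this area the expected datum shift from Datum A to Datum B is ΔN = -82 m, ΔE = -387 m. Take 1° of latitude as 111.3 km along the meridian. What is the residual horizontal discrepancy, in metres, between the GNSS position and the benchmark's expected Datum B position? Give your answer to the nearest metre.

Observed coordinate differences: Δφ = -0.00070°, Δλ = -0.00840°.
Converting to metres (1° lat = 111300 m, cos φ = 0.389634): observed ΔN = -77.9 m, observed ΔE = -364.3 m.
Subtracting the expected shift leaves a residual of -77.9 − (-82) = 4.1 m north and -364.3 − (-387) = 22.7 m east.
Residual distance = √(4.1² + 22.7²) = 23.1 m.

23 m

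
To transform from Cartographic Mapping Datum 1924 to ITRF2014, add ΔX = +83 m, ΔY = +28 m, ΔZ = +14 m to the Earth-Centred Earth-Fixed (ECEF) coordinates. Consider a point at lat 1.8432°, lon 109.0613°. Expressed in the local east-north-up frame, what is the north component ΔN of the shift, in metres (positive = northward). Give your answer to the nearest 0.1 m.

The local north axis is (−sin φ cos λ, −sin φ sin λ, cos φ), giving ΔN = 0.872 − 0.851 + 13.993 = 14.01 m.

ΔN = 14.0 m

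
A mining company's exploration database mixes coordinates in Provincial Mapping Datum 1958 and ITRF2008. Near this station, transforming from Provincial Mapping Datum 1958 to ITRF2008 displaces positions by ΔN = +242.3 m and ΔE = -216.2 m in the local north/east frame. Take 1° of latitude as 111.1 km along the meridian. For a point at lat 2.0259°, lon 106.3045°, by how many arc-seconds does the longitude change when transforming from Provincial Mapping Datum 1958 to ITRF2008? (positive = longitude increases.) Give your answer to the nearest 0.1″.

Δλ = -7.0″

At latitude 2.0259°, cos φ = 0.999375.
1° of longitude at this latitude = 111.1 × cos φ = 111.03 km, so Δλ = -216.2 / 111030.6 = -0.0019472° = -7.010″.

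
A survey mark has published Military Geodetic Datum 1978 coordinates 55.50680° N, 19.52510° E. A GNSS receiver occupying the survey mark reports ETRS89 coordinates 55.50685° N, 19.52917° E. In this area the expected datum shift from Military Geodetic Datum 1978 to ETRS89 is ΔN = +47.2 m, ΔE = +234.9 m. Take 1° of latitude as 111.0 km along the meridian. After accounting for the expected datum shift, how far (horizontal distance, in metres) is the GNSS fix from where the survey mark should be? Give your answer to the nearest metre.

47 m

Observed coordinate differences: Δφ = +0.00005°, Δλ = +0.00407°.
Converting to metres (1° lat = 111000 m, cos φ = 0.566308): observed ΔN = 5.6 m, observed ΔE = 255.8 m.
Subtracting the expected shift leaves a residual of 5.6 − (47.2) = -41.6 m north and 255.8 − (234.9) = 20.9 m east.
Residual distance = √((-41.6)² + 20.9²) = 46.6 m.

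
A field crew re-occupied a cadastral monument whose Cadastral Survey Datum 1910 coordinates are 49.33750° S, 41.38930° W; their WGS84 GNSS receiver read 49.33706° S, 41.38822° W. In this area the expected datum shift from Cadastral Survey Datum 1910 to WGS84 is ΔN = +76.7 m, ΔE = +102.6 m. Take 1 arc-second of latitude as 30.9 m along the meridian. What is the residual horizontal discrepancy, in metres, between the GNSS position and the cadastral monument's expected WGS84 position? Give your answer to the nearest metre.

37 m

Observed coordinate differences: Δφ = +0.00044°, Δλ = +0.00108°.
Converting to metres (1° lat = 111240 m, cos φ = 0.651602): observed ΔN = 48.9 m, observed ΔE = 78.3 m.
Subtracting the expected shift leaves a residual of 48.9 − (76.7) = -27.8 m north and 78.3 − (102.6) = -24.3 m east.
Residual distance = √((-27.8)² + (-24.3)²) = 36.9 m.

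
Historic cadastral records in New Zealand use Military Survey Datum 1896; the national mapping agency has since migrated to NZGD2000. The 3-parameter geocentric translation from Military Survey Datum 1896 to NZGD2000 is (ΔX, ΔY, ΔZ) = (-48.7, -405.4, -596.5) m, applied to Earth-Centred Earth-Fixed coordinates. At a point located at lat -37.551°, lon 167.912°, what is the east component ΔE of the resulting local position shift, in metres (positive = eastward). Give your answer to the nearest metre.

ΔE = 407 m

The local east axis at (φ, λ) is (−sin λ, cos λ, 0), so ΔE = −sin(167.912°)·(-48.7) + cos(167.912°)·(-405.4) = 406.61 m.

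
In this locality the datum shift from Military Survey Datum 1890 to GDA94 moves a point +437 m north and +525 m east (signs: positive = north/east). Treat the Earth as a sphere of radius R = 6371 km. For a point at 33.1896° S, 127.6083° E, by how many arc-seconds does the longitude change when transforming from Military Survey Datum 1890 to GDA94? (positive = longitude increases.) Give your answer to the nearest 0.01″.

At latitude -33.1896°, cos φ = 0.836864.
One radian of longitude at latitude φ spans R cos φ, so Δλ = ΔE / (R cos φ) = 525.0 / (6371000 × 0.836864) = 9.8468e-05 rad = 20.311″.

Δλ = 20.31″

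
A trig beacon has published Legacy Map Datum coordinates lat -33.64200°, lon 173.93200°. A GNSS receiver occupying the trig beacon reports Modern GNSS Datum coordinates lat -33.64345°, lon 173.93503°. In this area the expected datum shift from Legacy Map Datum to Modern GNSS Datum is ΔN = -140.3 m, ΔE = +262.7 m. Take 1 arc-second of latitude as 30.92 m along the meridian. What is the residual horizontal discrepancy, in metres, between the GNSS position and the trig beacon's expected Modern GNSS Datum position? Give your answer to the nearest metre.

Observed coordinate differences: Δφ = -0.00145°, Δλ = +0.00303°.
Converting to metres (1° lat = 111312 m, cos φ = 0.832515): observed ΔN = -161.4 m, observed ΔE = 280.8 m.
Subtracting the expected shift leaves a residual of -161.4 − (-140.3) = -21.1 m north and 280.8 − (262.7) = 18.1 m east.
Residual distance = √((-21.1)² + 18.1²) = 27.8 m.

28 m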